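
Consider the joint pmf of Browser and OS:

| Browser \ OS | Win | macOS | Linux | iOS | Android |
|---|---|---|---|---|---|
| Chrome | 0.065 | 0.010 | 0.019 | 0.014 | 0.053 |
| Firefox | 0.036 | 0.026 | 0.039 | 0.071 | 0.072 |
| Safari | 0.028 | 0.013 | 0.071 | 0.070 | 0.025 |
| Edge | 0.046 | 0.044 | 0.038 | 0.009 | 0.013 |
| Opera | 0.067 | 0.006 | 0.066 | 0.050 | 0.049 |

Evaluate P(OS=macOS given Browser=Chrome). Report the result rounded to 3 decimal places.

P(Browser=Chrome) = 0.065 + 0.010 + 0.019 + 0.014 + 0.053 = 0.161.
P(OS=macOS | Browser=Chrome) = 0.010/0.161 = 0.062.

0.062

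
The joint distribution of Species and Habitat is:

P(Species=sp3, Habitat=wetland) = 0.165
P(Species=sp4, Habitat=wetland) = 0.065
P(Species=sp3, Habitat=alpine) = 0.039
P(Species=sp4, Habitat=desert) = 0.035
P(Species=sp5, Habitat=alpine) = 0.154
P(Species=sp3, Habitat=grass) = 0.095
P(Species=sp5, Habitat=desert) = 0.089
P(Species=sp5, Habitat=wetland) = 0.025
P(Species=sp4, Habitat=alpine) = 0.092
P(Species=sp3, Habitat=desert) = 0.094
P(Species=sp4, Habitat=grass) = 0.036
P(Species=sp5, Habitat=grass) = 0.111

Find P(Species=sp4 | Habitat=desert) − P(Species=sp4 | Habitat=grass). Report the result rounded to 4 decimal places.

P(Habitat=desert) = 0.094 + 0.035 + 0.089 = 0.218; P(Species=sp4 | Habitat=desert) = 0.035/0.218 = 0.16055.
P(Habitat=grass) = 0.095 + 0.036 + 0.111 = 0.242; P(Species=sp4 | Habitat=grass) = 0.036/0.242 = 0.14876.
Difference = 0.0118.

0.0118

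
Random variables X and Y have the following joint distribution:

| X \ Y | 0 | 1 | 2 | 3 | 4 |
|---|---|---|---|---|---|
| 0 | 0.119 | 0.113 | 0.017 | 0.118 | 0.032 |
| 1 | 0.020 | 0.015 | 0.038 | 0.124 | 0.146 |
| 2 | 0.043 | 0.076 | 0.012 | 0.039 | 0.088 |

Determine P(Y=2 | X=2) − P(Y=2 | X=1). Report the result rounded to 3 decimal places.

P(X=2) = 0.043 + 0.076 + 0.012 + 0.039 + 0.088 = 0.258; P(Y=2 | X=2) = 0.012/0.258 = 0.0465.
P(X=1) = 0.020 + 0.015 + 0.038 + 0.124 + 0.146 = 0.343; P(Y=2 | X=1) = 0.038/0.343 = 0.1108.
Difference = -0.064.

-0.064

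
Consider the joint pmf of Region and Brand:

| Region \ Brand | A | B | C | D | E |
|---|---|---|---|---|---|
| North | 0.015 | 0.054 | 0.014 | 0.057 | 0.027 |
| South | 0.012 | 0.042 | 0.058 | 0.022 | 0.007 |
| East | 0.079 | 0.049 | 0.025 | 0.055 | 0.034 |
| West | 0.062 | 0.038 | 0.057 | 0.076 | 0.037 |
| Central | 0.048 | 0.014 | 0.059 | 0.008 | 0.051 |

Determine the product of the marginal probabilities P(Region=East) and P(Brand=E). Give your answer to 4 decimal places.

0.0378

P(Region=East) = 0.079 + 0.049 + 0.025 + 0.055 + 0.034 = 0.242.
P(Brand=E) = 0.027 + 0.007 + 0.034 + 0.037 + 0.051 = 0.156.
Product: 0.242 × 0.156 = 0.0378.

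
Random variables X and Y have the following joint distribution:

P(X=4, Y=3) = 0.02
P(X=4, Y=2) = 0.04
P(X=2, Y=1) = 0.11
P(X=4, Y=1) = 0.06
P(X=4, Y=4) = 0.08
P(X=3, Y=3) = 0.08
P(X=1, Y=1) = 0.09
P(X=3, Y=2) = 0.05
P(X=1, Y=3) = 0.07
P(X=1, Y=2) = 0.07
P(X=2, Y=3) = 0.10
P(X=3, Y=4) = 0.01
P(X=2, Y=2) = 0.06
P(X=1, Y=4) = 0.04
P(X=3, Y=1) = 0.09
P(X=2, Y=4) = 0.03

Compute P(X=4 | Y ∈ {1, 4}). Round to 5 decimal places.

P(Y=1) = 0.09 + 0.11 + 0.09 + 0.06 = 0.35.
P(Y=4) = 0.04 + 0.03 + 0.01 + 0.08 = 0.16.
P(Y ∈ {1, 4}) = 0.35 + 0.16 = 0.51; P(X=4, Y ∈ {1, 4}) = 0.06 + 0.08 = 0.14.
P(X=4 | Y ∈ {1, 4}) = 0.14/0.51 = 0.27451.

0.27451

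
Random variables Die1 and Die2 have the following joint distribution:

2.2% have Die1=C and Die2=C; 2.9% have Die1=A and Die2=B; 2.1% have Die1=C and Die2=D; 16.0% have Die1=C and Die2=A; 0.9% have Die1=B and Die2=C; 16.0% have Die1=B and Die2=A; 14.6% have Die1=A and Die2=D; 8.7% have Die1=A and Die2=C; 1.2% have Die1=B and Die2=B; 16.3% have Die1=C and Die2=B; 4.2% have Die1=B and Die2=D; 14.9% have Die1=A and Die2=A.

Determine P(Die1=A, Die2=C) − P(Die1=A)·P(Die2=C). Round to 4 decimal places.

0.0385

P(Die1=A) = 0.149 + 0.029 + 0.087 + 0.146 = 0.411.
P(Die2=C) = 0.087 + 0.009 + 0.022 = 0.118.
P(Die1=A, Die2=C) − P(Die1=A)P(Die2=C) = 0.087 − 0.411×0.118 = 0.0385.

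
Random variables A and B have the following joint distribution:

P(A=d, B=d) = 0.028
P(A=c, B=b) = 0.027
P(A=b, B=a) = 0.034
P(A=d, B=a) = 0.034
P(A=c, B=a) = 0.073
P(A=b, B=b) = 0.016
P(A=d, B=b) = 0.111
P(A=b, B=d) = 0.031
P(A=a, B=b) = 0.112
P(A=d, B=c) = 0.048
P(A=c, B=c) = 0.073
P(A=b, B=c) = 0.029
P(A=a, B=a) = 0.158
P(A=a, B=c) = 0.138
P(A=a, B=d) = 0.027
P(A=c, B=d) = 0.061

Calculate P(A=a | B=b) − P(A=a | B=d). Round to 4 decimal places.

P(B=b) = 0.112 + 0.016 + 0.027 + 0.111 = 0.266; P(A=a | B=b) = 0.112/0.266 = 0.42105.
P(B=d) = 0.027 + 0.031 + 0.061 + 0.028 = 0.147; P(A=a | B=d) = 0.027/0.147 = 0.18367.
Difference = 0.2374.

0.2374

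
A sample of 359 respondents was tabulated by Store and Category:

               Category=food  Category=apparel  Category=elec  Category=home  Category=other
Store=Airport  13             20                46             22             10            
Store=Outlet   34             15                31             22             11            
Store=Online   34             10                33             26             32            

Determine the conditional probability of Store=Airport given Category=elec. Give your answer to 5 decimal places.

Total with Category=elec: 46 + 31 + 33 = 110.
P(Store=Airport | Category=elec) = 46/110 = 0.41818.

0.41818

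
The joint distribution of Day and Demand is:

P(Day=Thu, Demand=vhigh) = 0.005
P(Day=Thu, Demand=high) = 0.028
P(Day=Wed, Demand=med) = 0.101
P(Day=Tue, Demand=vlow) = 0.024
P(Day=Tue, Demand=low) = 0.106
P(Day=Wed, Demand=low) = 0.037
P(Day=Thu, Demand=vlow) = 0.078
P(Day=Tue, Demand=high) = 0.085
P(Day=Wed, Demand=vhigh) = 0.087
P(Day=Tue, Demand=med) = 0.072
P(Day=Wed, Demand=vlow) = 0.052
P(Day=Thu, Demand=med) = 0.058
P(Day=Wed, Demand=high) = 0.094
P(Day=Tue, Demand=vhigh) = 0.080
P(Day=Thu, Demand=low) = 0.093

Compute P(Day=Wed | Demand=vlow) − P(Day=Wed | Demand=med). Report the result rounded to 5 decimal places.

-0.09957

P(Demand=vlow) = 0.024 + 0.052 + 0.078 = 0.154; P(Day=Wed | Demand=vlow) = 0.052/0.154 = 0.337662.
P(Demand=med) = 0.072 + 0.101 + 0.058 = 0.231; P(Day=Wed | Demand=med) = 0.101/0.231 = 0.437229.
Difference = -0.09957.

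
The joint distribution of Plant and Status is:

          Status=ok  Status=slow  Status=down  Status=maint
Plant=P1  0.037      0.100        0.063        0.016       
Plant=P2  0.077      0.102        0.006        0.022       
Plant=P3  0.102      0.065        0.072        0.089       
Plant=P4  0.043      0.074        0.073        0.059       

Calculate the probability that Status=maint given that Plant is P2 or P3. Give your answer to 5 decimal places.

P(Plant=P2) = 0.077 + 0.102 + 0.006 + 0.022 = 0.207.
P(Plant=P3) = 0.102 + 0.065 + 0.072 + 0.089 = 0.328.
P(Plant ∈ {P2, P3}) = 0.207 + 0.328 = 0.535; P(Status=maint, Plant ∈ {P2, P3}) = 0.022 + 0.089 = 0.111.
P(Status=maint | Plant ∈ {P2, P3}) = 0.111/0.535 = 0.20748.

0.20748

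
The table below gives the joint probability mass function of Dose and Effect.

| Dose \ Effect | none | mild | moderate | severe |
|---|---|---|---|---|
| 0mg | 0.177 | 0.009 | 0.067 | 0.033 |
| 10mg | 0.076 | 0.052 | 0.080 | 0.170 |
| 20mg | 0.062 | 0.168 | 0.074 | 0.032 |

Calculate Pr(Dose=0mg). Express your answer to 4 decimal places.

P(Dose=0mg) = 0.177 + 0.009 + 0.067 + 0.033 = 0.286.

0.2860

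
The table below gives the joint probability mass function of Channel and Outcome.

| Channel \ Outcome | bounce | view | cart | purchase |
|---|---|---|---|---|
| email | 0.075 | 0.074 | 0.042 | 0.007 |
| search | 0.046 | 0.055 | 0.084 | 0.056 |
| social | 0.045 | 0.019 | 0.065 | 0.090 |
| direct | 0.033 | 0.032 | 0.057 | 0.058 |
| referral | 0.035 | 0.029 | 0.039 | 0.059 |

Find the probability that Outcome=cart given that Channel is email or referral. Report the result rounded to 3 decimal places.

P(Channel=email) = 0.075 + 0.074 + 0.042 + 0.007 = 0.198.
P(Channel=referral) = 0.035 + 0.029 + 0.039 + 0.059 = 0.162.
P(Channel ∈ {email, referral}) = 0.198 + 0.162 = 0.360; P(Outcome=cart, Channel ∈ {email, referral}) = 0.042 + 0.039 = 0.081.
P(Outcome=cart | Channel ∈ {email, referral}) = 0.081/0.360 = 0.225.

0.225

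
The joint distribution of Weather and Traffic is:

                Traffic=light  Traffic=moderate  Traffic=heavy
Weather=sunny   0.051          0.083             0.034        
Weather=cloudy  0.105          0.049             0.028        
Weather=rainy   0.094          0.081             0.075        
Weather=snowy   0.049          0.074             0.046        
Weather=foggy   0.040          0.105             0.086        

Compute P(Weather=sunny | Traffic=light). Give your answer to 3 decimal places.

P(Traffic=light) = 0.051 + 0.105 + 0.094 + 0.049 + 0.040 = 0.339.
P(Weather=sunny | Traffic=light) = 0.051/0.339 = 0.150.

0.150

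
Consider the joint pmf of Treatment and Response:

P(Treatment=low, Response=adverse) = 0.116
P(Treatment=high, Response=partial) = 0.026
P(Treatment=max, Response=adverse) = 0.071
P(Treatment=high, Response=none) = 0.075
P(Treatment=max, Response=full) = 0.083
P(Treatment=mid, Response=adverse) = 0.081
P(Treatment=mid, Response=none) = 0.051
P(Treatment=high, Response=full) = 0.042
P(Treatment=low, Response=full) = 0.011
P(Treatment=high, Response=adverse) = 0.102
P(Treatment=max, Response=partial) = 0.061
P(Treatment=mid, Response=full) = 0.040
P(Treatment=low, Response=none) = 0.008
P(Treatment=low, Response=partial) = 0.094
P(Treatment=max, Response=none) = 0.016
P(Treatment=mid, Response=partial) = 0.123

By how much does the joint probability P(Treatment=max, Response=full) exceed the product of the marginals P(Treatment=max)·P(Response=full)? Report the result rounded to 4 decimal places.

0.0423

P(Treatment=max) = 0.016 + 0.061 + 0.083 + 0.071 = 0.231.
P(Response=full) = 0.011 + 0.040 + 0.042 + 0.083 = 0.176.
P(Treatment=max, Response=full) − P(Treatment=max)P(Response=full) = 0.083 − 0.231×0.176 = 0.0423.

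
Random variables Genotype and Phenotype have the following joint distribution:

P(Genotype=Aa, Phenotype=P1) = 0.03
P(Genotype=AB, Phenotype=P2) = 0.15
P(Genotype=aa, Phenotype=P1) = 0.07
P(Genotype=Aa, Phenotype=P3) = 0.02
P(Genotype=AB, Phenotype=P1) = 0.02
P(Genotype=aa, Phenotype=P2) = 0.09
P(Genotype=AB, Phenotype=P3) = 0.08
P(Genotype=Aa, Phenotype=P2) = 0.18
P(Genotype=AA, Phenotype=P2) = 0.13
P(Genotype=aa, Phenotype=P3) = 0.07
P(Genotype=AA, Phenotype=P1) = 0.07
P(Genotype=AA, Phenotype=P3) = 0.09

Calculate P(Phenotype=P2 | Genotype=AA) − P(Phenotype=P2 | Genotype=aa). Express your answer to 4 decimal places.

P(Genotype=AA) = 0.07 + 0.13 + 0.09 = 0.29; P(Phenotype=P2 | Genotype=AA) = 0.13/0.29 = 0.44828.
P(Genotype=aa) = 0.07 + 0.09 + 0.07 = 0.23; P(Phenotype=P2 | Genotype=aa) = 0.09/0.23 = 0.39130.
Difference = 0.0570.

0.0570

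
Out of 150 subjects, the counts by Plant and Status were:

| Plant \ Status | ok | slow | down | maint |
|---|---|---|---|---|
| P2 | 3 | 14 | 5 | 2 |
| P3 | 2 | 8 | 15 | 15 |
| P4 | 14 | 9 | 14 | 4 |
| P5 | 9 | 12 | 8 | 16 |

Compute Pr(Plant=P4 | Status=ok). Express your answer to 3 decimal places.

Total with Status=ok: 3 + 2 + 14 + 9 = 28.
P(Plant=P4 | Status=ok) = 14/28 = 0.500.

0.500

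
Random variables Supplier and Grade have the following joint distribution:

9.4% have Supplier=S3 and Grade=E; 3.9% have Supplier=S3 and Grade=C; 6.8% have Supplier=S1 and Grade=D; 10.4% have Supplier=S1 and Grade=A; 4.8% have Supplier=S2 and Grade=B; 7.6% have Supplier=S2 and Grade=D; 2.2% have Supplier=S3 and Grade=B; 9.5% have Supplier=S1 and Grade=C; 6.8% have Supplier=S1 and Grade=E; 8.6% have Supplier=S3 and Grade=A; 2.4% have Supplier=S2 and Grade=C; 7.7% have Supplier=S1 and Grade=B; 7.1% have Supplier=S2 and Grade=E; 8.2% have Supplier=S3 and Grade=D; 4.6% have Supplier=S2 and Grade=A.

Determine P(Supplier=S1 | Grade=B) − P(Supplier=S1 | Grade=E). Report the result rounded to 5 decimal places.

0.23196

P(Grade=B) = 0.077 + 0.048 + 0.022 = 0.147; P(Supplier=S1 | Grade=B) = 0.077/0.147 = 0.523810.
P(Grade=E) = 0.068 + 0.071 + 0.094 = 0.233; P(Supplier=S1 | Grade=E) = 0.068/0.233 = 0.291845.
Difference = 0.23196.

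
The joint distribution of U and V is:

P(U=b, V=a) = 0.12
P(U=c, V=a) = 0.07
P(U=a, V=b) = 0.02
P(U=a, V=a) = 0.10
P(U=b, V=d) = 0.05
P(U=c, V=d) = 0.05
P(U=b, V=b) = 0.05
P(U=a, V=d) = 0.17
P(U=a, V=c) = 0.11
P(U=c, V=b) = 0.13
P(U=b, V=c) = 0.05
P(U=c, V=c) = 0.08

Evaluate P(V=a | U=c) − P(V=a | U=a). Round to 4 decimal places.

P(U=c) = 0.07 + 0.13 + 0.08 + 0.05 = 0.33; P(V=a | U=c) = 0.07/0.33 = 0.21212.
P(U=a) = 0.10 + 0.02 + 0.11 + 0.17 = 0.40; P(V=a | U=a) = 0.10/0.40 = 0.25000.
Difference = -0.0379.

-0.0379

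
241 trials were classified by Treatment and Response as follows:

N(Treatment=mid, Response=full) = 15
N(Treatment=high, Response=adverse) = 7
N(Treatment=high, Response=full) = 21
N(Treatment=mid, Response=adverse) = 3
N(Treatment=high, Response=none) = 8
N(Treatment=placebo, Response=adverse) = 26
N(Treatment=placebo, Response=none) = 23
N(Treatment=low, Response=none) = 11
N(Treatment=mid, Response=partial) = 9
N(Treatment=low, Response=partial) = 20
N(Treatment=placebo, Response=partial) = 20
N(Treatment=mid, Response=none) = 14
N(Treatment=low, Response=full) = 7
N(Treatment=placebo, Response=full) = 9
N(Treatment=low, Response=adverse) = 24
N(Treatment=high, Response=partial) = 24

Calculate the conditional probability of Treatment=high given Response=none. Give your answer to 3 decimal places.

0.143

Total with Response=none: 23 + 11 + 14 + 8 = 56.
P(Treatment=high | Response=none) = 8/56 = 0.143.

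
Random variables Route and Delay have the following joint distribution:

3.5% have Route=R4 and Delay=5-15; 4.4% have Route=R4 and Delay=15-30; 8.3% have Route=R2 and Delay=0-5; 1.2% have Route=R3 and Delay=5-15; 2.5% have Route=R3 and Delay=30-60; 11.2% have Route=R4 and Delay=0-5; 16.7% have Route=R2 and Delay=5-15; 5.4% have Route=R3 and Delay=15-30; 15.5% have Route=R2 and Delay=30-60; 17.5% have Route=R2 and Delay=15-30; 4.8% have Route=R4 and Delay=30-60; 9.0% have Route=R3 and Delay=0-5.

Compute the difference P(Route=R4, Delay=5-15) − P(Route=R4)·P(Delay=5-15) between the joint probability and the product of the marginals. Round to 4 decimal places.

P(Route=R4) = 0.112 + 0.035 + 0.044 + 0.048 = 0.239.
P(Delay=5-15) = 0.167 + 0.012 + 0.035 = 0.214.
P(Route=R4, Delay=5-15) − P(Route=R4)P(Delay=5-15) = 0.035 − 0.239×0.214 = -0.0161.

-0.0161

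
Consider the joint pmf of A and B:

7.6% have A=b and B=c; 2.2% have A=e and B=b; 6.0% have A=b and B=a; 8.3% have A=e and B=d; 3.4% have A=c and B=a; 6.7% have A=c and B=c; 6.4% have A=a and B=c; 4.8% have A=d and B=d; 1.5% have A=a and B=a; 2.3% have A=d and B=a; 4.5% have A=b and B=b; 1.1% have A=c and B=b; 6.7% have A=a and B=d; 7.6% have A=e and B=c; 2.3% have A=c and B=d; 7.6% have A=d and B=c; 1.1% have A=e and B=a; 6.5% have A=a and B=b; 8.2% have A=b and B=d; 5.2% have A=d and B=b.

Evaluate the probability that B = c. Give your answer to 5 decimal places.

0.35900

P(B=c) = 0.064 + 0.076 + 0.067 + 0.076 + 0.076 = 0.359.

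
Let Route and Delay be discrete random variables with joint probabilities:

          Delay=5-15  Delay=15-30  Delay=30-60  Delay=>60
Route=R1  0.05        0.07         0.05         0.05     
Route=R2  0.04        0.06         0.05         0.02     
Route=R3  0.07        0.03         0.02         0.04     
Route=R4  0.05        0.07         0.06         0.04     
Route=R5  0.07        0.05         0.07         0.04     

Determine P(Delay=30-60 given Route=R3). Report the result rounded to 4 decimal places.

0.1250

P(Route=R3) = 0.07 + 0.03 + 0.02 + 0.04 = 0.16.
P(Delay=30-60 | Route=R3) = 0.02/0.16 = 0.1250.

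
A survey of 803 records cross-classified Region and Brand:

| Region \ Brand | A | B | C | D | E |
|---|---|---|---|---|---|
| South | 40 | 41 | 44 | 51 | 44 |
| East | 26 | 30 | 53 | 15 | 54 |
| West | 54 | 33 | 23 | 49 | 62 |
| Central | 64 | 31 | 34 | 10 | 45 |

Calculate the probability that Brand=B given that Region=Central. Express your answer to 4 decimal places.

0.1685

Total with Region=Central: 64 + 31 + 34 + 10 + 45 = 184.
P(Brand=B | Region=Central) = 31/184 = 0.1685.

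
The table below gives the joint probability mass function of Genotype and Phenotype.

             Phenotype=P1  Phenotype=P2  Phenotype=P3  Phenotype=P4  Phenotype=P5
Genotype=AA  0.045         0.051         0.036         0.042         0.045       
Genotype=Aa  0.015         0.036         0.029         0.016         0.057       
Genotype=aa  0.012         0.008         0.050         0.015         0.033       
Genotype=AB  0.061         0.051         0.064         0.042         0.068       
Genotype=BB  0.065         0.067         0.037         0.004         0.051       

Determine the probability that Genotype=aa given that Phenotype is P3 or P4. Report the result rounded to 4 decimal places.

0.1940

P(Phenotype=P3) = 0.036 + 0.029 + 0.050 + 0.064 + 0.037 = 0.216.
P(Phenotype=P4) = 0.042 + 0.016 + 0.015 + 0.042 + 0.004 = 0.119.
P(Phenotype ∈ {P3, P4}) = 0.216 + 0.119 = 0.335; P(Genotype=aa, Phenotype ∈ {P3, P4}) = 0.050 + 0.015 = 0.065.
P(Genotype=aa | Phenotype ∈ {P3, P4}) = 0.065/0.335 = 0.1940.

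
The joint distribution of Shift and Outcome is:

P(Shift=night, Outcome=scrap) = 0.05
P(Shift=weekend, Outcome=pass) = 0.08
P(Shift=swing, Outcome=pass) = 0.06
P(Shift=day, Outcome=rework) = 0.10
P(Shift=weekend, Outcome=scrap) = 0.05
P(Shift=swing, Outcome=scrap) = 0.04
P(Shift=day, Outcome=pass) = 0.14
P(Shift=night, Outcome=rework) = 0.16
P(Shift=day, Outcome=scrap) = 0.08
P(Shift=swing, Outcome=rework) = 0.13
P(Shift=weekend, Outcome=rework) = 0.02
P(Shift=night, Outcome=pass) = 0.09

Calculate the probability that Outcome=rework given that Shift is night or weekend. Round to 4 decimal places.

P(Shift=night) = 0.09 + 0.16 + 0.05 = 0.30.
P(Shift=weekend) = 0.08 + 0.02 + 0.05 = 0.15.
P(Shift ∈ {night, weekend}) = 0.30 + 0.15 = 0.45; P(Outcome=rework, Shift ∈ {night, weekend}) = 0.16 + 0.02 = 0.18.
P(Outcome=rework | Shift ∈ {night, weekend}) = 0.18/0.45 = 0.4000.

0.4000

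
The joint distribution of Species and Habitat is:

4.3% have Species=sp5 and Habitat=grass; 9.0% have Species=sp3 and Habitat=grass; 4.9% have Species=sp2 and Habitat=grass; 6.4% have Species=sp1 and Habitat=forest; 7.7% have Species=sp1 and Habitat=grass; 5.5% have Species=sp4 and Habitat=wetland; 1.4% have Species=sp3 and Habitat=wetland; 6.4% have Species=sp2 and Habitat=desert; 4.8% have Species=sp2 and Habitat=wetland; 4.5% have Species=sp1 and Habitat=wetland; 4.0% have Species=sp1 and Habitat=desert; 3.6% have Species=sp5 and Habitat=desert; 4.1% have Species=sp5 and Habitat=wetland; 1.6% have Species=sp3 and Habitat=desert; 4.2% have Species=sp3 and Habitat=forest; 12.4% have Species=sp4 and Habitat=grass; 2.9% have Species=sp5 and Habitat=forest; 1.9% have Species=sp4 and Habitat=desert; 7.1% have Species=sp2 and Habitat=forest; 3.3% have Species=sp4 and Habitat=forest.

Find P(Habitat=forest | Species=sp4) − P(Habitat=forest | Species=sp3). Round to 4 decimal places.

-0.1164

P(Species=sp4) = 0.033 + 0.124 + 0.055 + 0.019 = 0.231; P(Habitat=forest | Species=sp4) = 0.033/0.231 = 0.14286.
P(Species=sp3) = 0.042 + 0.090 + 0.014 + 0.016 = 0.162; P(Habitat=forest | Species=sp3) = 0.042/0.162 = 0.25926.
Difference = -0.1164.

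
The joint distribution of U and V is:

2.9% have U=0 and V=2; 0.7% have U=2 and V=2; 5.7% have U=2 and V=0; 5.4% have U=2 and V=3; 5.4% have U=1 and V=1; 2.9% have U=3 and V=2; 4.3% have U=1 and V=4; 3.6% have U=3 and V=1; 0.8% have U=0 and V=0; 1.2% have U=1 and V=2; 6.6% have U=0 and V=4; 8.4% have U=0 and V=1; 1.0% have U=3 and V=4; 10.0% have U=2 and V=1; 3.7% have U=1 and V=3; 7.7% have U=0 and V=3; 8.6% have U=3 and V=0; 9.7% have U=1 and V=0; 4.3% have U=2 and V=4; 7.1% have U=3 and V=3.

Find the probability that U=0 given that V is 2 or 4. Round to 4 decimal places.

0.3975

P(V=2) = 0.029 + 0.012 + 0.007 + 0.029 = 0.077.
P(V=4) = 0.066 + 0.043 + 0.043 + 0.010 = 0.162.
P(V ∈ {2, 4}) = 0.077 + 0.162 = 0.239; P(U=0, V ∈ {2, 4}) = 0.029 + 0.066 = 0.095.
P(U=0 | V ∈ {2, 4}) = 0.095/0.239 = 0.3975.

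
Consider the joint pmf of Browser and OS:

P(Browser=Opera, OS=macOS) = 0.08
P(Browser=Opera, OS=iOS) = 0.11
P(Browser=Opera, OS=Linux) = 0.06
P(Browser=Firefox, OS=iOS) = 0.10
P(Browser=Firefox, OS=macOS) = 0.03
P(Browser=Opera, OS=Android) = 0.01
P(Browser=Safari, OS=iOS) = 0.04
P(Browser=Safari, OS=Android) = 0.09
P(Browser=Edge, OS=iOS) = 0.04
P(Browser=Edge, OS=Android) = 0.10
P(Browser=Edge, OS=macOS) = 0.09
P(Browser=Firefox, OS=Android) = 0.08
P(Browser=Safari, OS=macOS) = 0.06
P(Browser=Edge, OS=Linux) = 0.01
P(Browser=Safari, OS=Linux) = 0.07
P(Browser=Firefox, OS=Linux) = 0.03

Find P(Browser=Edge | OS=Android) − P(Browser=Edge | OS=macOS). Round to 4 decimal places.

0.0110

P(OS=Android) = 0.08 + 0.09 + 0.10 + 0.01 = 0.28; P(Browser=Edge | OS=Android) = 0.10/0.28 = 0.35714.
P(OS=macOS) = 0.03 + 0.06 + 0.09 + 0.08 = 0.26; P(Browser=Edge | OS=macOS) = 0.09/0.26 = 0.34615.
Difference = 0.0110.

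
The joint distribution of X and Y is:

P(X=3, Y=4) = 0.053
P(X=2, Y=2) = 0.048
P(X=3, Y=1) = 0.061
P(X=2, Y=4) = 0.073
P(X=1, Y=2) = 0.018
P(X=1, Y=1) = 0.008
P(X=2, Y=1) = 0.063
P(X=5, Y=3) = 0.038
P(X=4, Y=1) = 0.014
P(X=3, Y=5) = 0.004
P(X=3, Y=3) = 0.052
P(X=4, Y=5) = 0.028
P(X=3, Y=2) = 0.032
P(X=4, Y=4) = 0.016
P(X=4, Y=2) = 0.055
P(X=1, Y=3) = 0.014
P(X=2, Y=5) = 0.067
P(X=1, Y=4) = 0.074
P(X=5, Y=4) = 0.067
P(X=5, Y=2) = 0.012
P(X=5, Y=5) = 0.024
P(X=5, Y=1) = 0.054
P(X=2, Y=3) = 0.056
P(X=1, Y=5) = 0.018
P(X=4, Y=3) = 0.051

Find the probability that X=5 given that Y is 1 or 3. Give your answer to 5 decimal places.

P(Y=1) = 0.008 + 0.063 + 0.061 + 0.014 + 0.054 = 0.200.
P(Y=3) = 0.014 + 0.056 + 0.052 + 0.051 + 0.038 = 0.211.
P(Y ∈ {1, 3}) = 0.200 + 0.211 = 0.411; P(X=5, Y ∈ {1, 3}) = 0.054 + 0.038 = 0.092.
P(X=5 | Y ∈ {1, 3}) = 0.092/0.411 = 0.22384.

0.22384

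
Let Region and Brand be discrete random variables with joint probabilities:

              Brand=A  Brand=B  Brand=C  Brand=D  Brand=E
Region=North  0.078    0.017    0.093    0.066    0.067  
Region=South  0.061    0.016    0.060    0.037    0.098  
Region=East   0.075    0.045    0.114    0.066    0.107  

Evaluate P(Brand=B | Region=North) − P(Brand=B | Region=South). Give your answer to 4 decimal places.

P(Region=North) = 0.078 + 0.017 + 0.093 + 0.066 + 0.067 = 0.321; P(Brand=B | Region=North) = 0.017/0.321 = 0.05296.
P(Region=South) = 0.061 + 0.016 + 0.060 + 0.037 + 0.098 = 0.272; P(Brand=B | Region=South) = 0.016/0.272 = 0.05882.
Difference = -0.0059.

-0.0059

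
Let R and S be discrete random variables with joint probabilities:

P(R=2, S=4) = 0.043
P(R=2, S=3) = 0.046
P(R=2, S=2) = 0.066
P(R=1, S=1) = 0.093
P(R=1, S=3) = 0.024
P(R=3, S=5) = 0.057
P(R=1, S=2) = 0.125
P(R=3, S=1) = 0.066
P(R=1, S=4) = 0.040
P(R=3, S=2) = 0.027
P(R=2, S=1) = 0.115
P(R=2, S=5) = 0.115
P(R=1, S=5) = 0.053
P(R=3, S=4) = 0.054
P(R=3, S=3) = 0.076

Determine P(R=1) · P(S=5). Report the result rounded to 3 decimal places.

P(R=1) = 0.093 + 0.125 + 0.024 + 0.040 + 0.053 = 0.335.
P(S=5) = 0.053 + 0.115 + 0.057 = 0.225.
Product: 0.335 × 0.225 = 0.075.

0.075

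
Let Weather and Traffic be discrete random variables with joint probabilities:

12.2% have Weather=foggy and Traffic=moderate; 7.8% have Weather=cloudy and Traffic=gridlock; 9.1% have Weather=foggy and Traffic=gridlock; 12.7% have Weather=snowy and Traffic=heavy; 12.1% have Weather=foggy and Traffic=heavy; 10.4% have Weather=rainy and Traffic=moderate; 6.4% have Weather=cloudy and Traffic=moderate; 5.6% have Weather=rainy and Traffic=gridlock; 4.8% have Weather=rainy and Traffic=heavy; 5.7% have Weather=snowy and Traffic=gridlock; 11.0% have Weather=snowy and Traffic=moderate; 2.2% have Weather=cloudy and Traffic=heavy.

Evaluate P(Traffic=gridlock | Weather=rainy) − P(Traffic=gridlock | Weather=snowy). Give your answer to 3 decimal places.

0.075

P(Weather=rainy) = 0.104 + 0.048 + 0.056 = 0.208; P(Traffic=gridlock | Weather=rainy) = 0.056/0.208 = 0.2692.
P(Weather=snowy) = 0.110 + 0.127 + 0.057 = 0.294; P(Traffic=gridlock | Weather=snowy) = 0.057/0.294 = 0.1939.
Difference = 0.075.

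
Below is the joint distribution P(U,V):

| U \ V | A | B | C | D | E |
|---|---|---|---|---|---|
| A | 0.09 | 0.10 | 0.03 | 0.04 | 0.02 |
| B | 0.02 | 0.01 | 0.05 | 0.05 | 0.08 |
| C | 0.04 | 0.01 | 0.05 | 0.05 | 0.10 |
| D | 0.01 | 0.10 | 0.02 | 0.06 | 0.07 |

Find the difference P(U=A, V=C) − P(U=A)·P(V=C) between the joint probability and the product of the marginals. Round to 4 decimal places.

P(U=A) = 0.09 + 0.10 + 0.03 + 0.04 + 0.02 = 0.28.
P(V=C) = 0.03 + 0.05 + 0.05 + 0.02 = 0.15.
P(U=A, V=C) − P(U=A)P(V=C) = 0.03 − 0.28×0.15 = -0.0120.

-0.0120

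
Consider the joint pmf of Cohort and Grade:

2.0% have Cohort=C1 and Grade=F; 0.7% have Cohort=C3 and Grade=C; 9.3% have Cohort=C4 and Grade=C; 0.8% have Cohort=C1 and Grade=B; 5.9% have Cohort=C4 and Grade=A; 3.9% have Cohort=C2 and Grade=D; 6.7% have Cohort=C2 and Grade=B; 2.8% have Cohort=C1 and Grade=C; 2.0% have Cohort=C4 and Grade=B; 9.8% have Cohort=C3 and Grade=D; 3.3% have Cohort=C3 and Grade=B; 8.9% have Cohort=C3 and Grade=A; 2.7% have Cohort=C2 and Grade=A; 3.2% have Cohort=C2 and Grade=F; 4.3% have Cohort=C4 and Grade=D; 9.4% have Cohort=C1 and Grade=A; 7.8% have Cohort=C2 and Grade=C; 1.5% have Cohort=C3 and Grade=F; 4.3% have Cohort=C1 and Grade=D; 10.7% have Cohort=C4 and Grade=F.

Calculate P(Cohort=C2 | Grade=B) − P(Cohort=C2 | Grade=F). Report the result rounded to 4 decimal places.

P(Grade=B) = 0.008 + 0.067 + 0.033 + 0.020 = 0.128; P(Cohort=C2 | Grade=B) = 0.067/0.128 = 0.52344.
P(Grade=F) = 0.020 + 0.032 + 0.015 + 0.107 = 0.174; P(Cohort=C2 | Grade=F) = 0.032/0.174 = 0.18391.
Difference = 0.3395.

0.3395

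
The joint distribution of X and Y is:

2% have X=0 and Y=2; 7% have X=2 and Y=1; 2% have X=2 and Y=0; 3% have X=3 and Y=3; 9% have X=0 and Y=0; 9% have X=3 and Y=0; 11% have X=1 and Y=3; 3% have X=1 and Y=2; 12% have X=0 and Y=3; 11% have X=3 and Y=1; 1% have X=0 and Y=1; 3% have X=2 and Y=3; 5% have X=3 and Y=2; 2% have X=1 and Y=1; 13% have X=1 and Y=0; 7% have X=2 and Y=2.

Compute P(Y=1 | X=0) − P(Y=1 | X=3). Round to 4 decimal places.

P(X=0) = 0.09 + 0.01 + 0.02 + 0.12 = 0.24; P(Y=1 | X=0) = 0.01/0.24 = 0.04167.
P(X=3) = 0.09 + 0.11 + 0.05 + 0.03 = 0.28; P(Y=1 | X=3) = 0.11/0.28 = 0.39286.
Difference = -0.3512.

-0.3512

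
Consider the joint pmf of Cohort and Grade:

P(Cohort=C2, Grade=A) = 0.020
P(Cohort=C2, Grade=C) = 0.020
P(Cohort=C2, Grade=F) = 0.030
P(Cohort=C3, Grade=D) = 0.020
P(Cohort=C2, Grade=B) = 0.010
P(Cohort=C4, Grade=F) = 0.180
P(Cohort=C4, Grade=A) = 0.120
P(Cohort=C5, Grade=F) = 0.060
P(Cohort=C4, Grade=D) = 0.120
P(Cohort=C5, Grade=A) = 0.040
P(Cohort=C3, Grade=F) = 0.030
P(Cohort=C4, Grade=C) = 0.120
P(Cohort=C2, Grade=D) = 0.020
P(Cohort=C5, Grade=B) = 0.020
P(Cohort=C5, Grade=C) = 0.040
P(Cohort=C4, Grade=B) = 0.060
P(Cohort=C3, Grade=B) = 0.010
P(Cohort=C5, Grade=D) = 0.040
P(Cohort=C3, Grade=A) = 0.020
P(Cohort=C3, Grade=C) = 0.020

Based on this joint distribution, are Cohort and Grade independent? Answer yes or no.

yes

Every cell satisfies P(Cohort,Grade) = P(Cohort)·P(Grade). For instance P(Cohort=C4) = 0.600, P(Grade=A) = 0.200, and 0.600×0.200 = 0.120 matches the joint entry. So Cohort and Grade are independent.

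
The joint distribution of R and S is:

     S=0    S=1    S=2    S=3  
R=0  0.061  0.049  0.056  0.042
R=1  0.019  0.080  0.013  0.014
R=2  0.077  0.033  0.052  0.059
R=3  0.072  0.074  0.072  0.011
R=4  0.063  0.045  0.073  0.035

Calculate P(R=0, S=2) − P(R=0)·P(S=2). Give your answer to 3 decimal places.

P(R=0) = 0.061 + 0.049 + 0.056 + 0.042 = 0.208.
P(S=2) = 0.056 + 0.013 + 0.052 + 0.072 + 0.073 = 0.266.
P(R=0, S=2) − P(R=0)P(S=2) = 0.056 − 0.208×0.266 = 0.001.

0.001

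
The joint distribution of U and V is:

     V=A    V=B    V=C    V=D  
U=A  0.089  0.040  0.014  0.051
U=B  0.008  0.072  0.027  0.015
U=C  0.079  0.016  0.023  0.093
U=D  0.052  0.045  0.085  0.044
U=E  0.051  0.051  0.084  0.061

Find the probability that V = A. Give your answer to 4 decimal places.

0.2790

P(V=A) = 0.089 + 0.008 + 0.079 + 0.052 + 0.051 = 0.279.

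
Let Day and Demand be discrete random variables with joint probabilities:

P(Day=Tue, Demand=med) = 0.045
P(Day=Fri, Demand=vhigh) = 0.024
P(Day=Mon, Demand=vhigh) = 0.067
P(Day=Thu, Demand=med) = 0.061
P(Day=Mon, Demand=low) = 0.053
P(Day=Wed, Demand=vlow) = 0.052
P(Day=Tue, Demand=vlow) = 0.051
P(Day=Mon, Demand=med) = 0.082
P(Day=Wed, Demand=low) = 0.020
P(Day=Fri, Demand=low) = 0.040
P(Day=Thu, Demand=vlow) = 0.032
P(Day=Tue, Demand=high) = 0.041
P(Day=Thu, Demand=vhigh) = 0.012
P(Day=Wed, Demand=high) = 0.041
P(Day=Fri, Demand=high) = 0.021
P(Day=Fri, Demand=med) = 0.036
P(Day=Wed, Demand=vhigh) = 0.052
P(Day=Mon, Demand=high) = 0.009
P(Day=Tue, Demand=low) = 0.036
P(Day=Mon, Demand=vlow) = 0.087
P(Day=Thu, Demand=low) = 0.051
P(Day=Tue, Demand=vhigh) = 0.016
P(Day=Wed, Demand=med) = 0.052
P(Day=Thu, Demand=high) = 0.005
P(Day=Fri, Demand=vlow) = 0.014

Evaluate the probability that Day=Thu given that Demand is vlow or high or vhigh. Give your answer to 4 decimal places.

P(Demand=vlow) = 0.087 + 0.051 + 0.052 + 0.032 + 0.014 = 0.236.
P(Demand=high) = 0.009 + 0.041 + 0.041 + 0.005 + 0.021 = 0.117.
P(Demand=vhigh) = 0.067 + 0.016 + 0.052 + 0.012 + 0.024 = 0.171.
P(Demand ∈ {vlow, high, vhigh}) = 0.236 + 0.117 + 0.171 = 0.524; P(Day=Thu, Demand ∈ {vlow, high, vhigh}) = 0.032 + 0.005 + 0.012 = 0.049.
P(Day=Thu | Demand ∈ {vlow, high, vhigh}) = 0.049/0.524 = 0.0935.

0.0935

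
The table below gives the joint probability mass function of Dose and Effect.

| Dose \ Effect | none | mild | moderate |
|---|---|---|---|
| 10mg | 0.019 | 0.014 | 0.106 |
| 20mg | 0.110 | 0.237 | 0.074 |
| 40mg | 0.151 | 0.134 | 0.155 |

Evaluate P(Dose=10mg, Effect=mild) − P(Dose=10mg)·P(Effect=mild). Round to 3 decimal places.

P(Dose=10mg) = 0.019 + 0.014 + 0.106 = 0.139.
P(Effect=mild) = 0.014 + 0.237 + 0.134 = 0.385.
P(Dose=10mg, Effect=mild) − P(Dose=10mg)P(Effect=mild) = 0.014 − 0.139×0.385 = -0.040.

-0.040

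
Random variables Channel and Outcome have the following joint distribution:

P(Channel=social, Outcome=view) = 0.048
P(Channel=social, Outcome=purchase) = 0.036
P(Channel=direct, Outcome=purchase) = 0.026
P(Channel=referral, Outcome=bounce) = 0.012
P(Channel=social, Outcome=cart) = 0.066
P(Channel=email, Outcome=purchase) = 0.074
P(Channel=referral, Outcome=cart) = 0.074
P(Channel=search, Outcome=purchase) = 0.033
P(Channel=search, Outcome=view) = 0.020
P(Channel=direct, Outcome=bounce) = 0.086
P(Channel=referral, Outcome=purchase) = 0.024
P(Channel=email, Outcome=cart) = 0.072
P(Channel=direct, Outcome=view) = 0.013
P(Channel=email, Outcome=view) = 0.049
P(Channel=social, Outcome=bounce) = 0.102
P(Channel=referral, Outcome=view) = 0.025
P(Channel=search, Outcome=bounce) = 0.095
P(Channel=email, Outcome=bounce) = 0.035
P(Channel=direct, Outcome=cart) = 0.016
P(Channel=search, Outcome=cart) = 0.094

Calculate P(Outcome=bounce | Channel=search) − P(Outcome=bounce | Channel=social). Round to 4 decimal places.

-0.0122

P(Channel=search) = 0.095 + 0.020 + 0.094 + 0.033 = 0.242; P(Outcome=bounce | Channel=search) = 0.095/0.242 = 0.39256.
P(Channel=social) = 0.102 + 0.048 + 0.066 + 0.036 = 0.252; P(Outcome=bounce | Channel=social) = 0.102/0.252 = 0.40476.
Difference = -0.0122.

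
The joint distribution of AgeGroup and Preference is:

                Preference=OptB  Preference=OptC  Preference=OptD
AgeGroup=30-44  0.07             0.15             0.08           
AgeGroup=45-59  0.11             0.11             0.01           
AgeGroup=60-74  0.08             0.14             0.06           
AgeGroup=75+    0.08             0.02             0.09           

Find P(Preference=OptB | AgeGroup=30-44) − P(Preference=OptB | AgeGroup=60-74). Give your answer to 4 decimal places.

P(AgeGroup=30-44) = 0.07 + 0.15 + 0.08 = 0.30; P(Preference=OptB | AgeGroup=30-44) = 0.07/0.30 = 0.23333.
P(AgeGroup=60-74) = 0.08 + 0.14 + 0.06 = 0.28; P(Preference=OptB | AgeGroup=60-74) = 0.08/0.28 = 0.28571.
Difference = -0.0524.

-0.0524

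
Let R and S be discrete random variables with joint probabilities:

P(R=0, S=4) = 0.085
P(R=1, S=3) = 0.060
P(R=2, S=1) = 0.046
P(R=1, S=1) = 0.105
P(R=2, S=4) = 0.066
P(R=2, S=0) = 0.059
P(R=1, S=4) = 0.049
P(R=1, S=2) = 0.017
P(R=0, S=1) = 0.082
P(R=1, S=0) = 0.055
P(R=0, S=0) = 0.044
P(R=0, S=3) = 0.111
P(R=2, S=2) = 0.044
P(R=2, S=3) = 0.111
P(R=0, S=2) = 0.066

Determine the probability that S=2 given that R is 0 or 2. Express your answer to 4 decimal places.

P(R=0) = 0.044 + 0.082 + 0.066 + 0.111 + 0.085 = 0.388.
P(R=2) = 0.059 + 0.046 + 0.044 + 0.111 + 0.066 = 0.326.
P(R ∈ {0, 2}) = 0.388 + 0.326 = 0.714; P(S=2, R ∈ {0, 2}) = 0.066 + 0.044 = 0.110.
P(S=2 | R ∈ {0, 2}) = 0.110/0.714 = 0.1541.

0.1541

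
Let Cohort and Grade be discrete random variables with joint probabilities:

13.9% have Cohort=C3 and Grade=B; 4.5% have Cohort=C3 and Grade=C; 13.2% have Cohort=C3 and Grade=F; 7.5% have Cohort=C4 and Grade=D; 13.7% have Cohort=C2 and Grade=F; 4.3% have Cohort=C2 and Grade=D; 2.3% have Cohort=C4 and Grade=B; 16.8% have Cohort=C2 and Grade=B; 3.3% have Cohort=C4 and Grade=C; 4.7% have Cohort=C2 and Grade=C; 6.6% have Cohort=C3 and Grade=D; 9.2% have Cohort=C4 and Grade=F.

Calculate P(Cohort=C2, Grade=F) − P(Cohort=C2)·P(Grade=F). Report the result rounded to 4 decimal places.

-0.0056

P(Cohort=C2) = 0.168 + 0.047 + 0.043 + 0.137 = 0.395.
P(Grade=F) = 0.137 + 0.132 + 0.092 = 0.361.
P(Cohort=C2, Grade=F) − P(Cohort=C2)P(Grade=F) = 0.137 − 0.395×0.361 = -0.0056.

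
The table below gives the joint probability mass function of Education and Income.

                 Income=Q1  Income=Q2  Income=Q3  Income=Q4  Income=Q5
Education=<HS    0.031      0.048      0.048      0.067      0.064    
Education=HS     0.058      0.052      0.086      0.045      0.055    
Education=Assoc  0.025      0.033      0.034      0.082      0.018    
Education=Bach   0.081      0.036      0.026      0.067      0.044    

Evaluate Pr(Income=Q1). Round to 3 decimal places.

P(Income=Q1) = 0.031 + 0.058 + 0.025 + 0.081 = 0.195.

0.195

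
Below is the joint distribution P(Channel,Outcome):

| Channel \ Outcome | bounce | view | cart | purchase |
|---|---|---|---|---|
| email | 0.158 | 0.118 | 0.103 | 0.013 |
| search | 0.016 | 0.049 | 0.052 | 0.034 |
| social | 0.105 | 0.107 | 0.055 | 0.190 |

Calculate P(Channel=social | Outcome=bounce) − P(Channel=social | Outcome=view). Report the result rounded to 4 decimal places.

P(Outcome=bounce) = 0.158 + 0.016 + 0.105 = 0.279; P(Channel=social | Outcome=bounce) = 0.105/0.279 = 0.37634.
P(Outcome=view) = 0.118 + 0.049 + 0.107 = 0.274; P(Channel=social | Outcome=view) = 0.107/0.274 = 0.39051.
Difference = -0.0142.

-0.0142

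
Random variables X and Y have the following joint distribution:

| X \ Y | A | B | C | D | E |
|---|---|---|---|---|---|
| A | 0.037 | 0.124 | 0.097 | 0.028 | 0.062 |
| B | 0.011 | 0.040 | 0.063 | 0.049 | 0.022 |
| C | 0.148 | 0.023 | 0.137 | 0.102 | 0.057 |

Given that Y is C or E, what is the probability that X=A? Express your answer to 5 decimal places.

P(Y=C) = 0.097 + 0.063 + 0.137 = 0.297.
P(Y=E) = 0.062 + 0.022 + 0.057 = 0.141.
P(Y ∈ {C, E}) = 0.297 + 0.141 = 0.438; P(X=A, Y ∈ {C, E}) = 0.097 + 0.062 = 0.159.
P(X=A | Y ∈ {C, E}) = 0.159/0.438 = 0.36301.

0.36301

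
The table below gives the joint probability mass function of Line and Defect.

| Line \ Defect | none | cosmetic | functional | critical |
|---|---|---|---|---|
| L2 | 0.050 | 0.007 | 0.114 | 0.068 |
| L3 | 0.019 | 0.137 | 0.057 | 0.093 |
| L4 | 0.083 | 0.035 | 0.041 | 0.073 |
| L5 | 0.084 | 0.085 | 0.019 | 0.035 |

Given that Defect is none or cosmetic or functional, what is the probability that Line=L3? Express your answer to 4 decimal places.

P(Defect=none) = 0.050 + 0.019 + 0.083 + 0.084 = 0.236.
P(Defect=cosmetic) = 0.007 + 0.137 + 0.035 + 0.085 = 0.264.
P(Defect=functional) = 0.114 + 0.057 + 0.041 + 0.019 = 0.231.
P(Defect ∈ {none, cosmetic, functional}) = 0.236 + 0.264 + 0.231 = 0.731; P(Line=L3, Defect ∈ {none, cosmetic, functional}) = 0.019 + 0.137 + 0.057 = 0.213.
P(Line=L3 | Defect ∈ {none, cosmetic, functional}) = 0.213/0.731 = 0.2914.

0.2914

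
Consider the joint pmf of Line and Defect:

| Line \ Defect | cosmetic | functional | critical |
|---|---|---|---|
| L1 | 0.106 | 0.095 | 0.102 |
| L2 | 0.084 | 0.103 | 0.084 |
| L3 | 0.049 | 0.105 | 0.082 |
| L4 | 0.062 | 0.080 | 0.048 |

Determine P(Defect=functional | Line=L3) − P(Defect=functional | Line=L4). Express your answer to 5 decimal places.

P(Line=L3) = 0.049 + 0.105 + 0.082 = 0.236; P(Defect=functional | Line=L3) = 0.105/0.236 = 0.444915.
P(Line=L4) = 0.062 + 0.080 + 0.048 = 0.190; P(Defect=functional | Line=L4) = 0.080/0.190 = 0.421053.
Difference = 0.02386.

0.02386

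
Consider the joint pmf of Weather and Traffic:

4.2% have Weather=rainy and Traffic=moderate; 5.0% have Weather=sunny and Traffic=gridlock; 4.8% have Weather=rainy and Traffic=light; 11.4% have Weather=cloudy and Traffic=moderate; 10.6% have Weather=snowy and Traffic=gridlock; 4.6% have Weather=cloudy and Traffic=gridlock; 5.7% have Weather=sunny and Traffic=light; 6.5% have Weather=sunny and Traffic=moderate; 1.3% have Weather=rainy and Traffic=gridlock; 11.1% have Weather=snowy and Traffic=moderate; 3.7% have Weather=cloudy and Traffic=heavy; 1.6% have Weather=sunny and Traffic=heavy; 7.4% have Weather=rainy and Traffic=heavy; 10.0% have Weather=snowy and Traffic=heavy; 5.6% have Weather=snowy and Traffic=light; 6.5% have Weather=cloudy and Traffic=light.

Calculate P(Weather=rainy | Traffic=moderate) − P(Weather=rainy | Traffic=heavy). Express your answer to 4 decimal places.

P(Traffic=moderate) = 0.065 + 0.114 + 0.042 + 0.111 = 0.332; P(Weather=rainy | Traffic=moderate) = 0.042/0.332 = 0.12651.
P(Traffic=heavy) = 0.016 + 0.037 + 0.074 + 0.100 = 0.227; P(Weather=rainy | Traffic=heavy) = 0.074/0.227 = 0.32599.
Difference = -0.1995.

-0.1995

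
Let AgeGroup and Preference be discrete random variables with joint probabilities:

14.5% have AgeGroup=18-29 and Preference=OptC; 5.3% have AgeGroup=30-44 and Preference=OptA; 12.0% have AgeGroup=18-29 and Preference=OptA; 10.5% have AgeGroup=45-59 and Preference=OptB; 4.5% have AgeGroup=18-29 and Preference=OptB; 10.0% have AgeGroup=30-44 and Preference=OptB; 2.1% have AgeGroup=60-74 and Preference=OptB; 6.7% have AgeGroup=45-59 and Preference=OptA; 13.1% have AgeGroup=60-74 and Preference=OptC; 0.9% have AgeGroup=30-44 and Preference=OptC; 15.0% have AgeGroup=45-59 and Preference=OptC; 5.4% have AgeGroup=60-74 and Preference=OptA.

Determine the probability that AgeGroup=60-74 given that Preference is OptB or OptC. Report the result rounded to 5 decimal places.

P(Preference=OptB) = 0.045 + 0.100 + 0.105 + 0.021 = 0.271.
P(Preference=OptC) = 0.145 + 0.009 + 0.150 + 0.131 = 0.435.
P(Preference ∈ {OptB, OptC}) = 0.271 + 0.435 = 0.706; P(AgeGroup=60-74, Preference ∈ {OptB, OptC}) = 0.021 + 0.131 = 0.152.
P(AgeGroup=60-74 | Preference ∈ {OptB, OptC}) = 0.152/0.706 = 0.21530.

0.21530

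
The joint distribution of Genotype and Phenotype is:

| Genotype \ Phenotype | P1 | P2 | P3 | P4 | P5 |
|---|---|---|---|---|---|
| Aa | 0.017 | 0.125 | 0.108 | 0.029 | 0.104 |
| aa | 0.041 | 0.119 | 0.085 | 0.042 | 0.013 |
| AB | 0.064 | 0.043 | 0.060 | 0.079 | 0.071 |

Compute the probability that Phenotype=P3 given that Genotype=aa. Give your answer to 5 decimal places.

0.28333

P(Genotype=aa) = 0.041 + 0.119 + 0.085 + 0.042 + 0.013 = 0.300.
P(Phenotype=P3 | Genotype=aa) = 0.085/0.300 = 0.28333.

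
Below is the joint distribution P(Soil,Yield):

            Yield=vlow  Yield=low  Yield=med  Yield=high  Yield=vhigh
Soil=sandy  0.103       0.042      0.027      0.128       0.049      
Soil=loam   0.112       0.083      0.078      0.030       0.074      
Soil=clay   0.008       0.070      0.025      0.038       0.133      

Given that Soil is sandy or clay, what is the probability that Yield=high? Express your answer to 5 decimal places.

0.26645

P(Soil=sandy) = 0.103 + 0.042 + 0.027 + 0.128 + 0.049 = 0.349.
P(Soil=clay) = 0.008 + 0.070 + 0.025 + 0.038 + 0.133 = 0.274.
P(Soil ∈ {sandy, clay}) = 0.349 + 0.274 = 0.623; P(Yield=high, Soil ∈ {sandy, clay}) = 0.128 + 0.038 = 0.166.
P(Yield=high | Soil ∈ {sandy, clay}) = 0.166/0.623 = 0.26645.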